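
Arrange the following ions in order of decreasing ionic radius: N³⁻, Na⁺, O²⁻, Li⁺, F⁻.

Electron counts and nuclear charges: Li⁺: 2 e⁻, Z=3, Na⁺: 10 e⁻, Z=11, F⁻: 10 e⁻, Z=9, O²⁻: 10 e⁻, Z=8, N³⁻: 10 e⁻, Z=7. Li⁺ < Na⁺ (same group, 1 shell fewer); Na⁺ < F⁻ (isoelectronic, higher Z=11 is smaller); F⁻ < O²⁻ (isoelectronic, higher Z=9 is smaller); O²⁻ < N³⁻ (isoelectronic, higher Z=8 is smaller).

N³⁻ > O²⁻ > F⁻ > Na⁺ > Li⁺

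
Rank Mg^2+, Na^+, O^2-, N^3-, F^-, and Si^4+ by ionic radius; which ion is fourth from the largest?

Na^+

All of these have 10 electrons (isoelectronic). With the same electron cloud, the ion with the most protons pulls it in tightest. Nuclear charges: Si^4+ (Z=14), Mg^2+ (Z=12), Na^+ (Z=11), F^- (Z=9), O^2- (Z=8), N^3- (Z=7). Highest Z is smallest.
That gives Si^4+ < Mg^2+ < Na^+ < F^- < O^2- < N^3-. From the largest end, number 4 is Na^+.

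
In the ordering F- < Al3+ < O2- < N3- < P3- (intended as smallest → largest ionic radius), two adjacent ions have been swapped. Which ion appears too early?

F-

Check each adjacent pair. F- and Al3+ are reversed: both have 10 electrons but Z(Al)=13 > Z(F)=9, so Al3+ should be the smaller of the two. No other neighbouring pair contradicts the periodic trends, so F- is the ion listed too early.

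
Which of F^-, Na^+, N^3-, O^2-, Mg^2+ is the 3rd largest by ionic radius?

Isoelectronic series (10 e⁻ each). Size is set by nuclear charge: more protons means a smaller ion. Mg^2+ (Z=12), Na^+ (Z=11), F^- (Z=9), O^2- (Z=8), N^3- (Z=7).
Full ascending order: Mg^2+ < Na^+ < F^- < O^2- < N^3-. Counting from the largest, position 3 is F^-.

F^-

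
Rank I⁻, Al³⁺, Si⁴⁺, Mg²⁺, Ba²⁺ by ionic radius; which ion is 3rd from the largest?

First list Z and electron count for each: Si⁴⁺ has 10 e⁻ (Z=14), Al³⁺ has 10 e⁻ (Z=13), Mg²⁺ has 10 e⁻ (Z=12), Ba²⁺ has 54 e⁻ (Z=56), I⁻ has 54 e⁻ (Z=53). Si⁴⁺ < Al³⁺ (both 10 e⁻, Z=14>13); Al³⁺ < Mg²⁺ (isoelectronic, higher Z=13 is smaller); Mg²⁺ < Ba²⁺ (same group, 3 shells fewer); Ba²⁺ < I⁻ (both 54 e⁻, Z=56>53).
Ordering: Si⁴⁺ < Al³⁺ < Mg²⁺ < Ba²⁺ < I⁻. The 3rd largest is Mg²⁺.

Mg²⁺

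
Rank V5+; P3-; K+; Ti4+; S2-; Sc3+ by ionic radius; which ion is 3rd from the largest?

K+

Isoelectronic series (18 e⁻ each). Size is set by nuclear charge: more protons means a smaller ion. V5+ (Z=23), Ti4+ (Z=22), Sc3+ (Z=21), K+ (Z=19), S2- (Z=16), P3- (Z=15).
Full ascending order: V5+ < Ti4+ < Sc3+ < K+ < S2- < P3-. Counting from the largest, position 3 is K+.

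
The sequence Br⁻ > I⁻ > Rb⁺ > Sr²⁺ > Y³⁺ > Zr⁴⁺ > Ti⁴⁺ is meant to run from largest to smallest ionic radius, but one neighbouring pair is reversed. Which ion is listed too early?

Br⁻

The pair Br⁻, I⁻ is the wrong way round — both in group 17 with the same charge; Br⁻ (period 4) has the smaller radius. All other adjacent pairs agree with periodic trends, so Br⁻ is the misplaced ion.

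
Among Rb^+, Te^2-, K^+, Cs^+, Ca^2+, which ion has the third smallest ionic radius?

Tabulating Z and e⁻: Ca^2+: 18 e⁻, Z=20, K^+: 18 e⁻, Z=19, Rb^+: 36 e⁻, Z=37, Cs^+: 54 e⁻, Z=55, Te^2-: 54 e⁻, Z=52. Ca^2+ < K^+ (both 18 e⁻, Z=20>19); K^+ < Rb^+ (same group, 1 shell fewer); Rb^+ < Cs^+ (same group, period 5 vs 6); Cs^+ < Te^2- (both 54 e⁻, Z=55>52).
That gives Ca^2+ < K^+ < Rb^+ < Cs^+ < Te^2-. From the smallest end, number 3 is Rb^+.

Rb^+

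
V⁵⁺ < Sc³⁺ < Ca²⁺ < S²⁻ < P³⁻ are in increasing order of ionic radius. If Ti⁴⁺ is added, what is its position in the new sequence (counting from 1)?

All of these have 18 electrons (isoelectronic). With the same electron cloud, the ion with the most protons pulls it in tightest. Nuclear charges: V⁵⁺ (Z=23), Ti⁴⁺ (Z=22), Sc³⁺ (Z=21), Ca²⁺ (Z=20), S²⁻ (Z=16), P³⁻ (Z=15). Highest Z is smallest.
With Ti⁴⁺ included the full order is V⁵⁺ < Ti⁴⁺ < Sc³⁺ < Ca²⁺ < S²⁻ < P³⁻, so it takes position 2.

2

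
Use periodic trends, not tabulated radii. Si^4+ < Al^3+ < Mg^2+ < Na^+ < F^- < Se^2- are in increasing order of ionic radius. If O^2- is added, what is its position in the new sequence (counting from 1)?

6

Tabulating Z and e⁻: Si^4+ has 10 e⁻ (Z=14), Al^3+ has 10 e⁻ (Z=13), Mg^2+ has 10 e⁻ (Z=12), Na^+ has 10 e⁻ (Z=11), F^- has 10 e⁻ (Z=9), O^2- has 10 e⁻ (Z=8), Se^2- has 36 e⁻ (Z=34). Si^4+ < Al^3+ (isoelectronic, higher Z=14 is smaller); Al^3+ < Mg^2+ (both 10 e⁻, Z=13>12); Mg^2+ < Na^+ (isoelectronic, higher Z=12 is smaller); Na^+ < F^- (both 10 e⁻, Z=11>9); F^- < O^2- (isoelectronic, higher Z=9 is smaller); O^2- < Se^2- (same group, period 2 vs 4).
The complete sequence is Si^4+ < Al^3+ < Mg^2+ < Na^+ < F^- < O^2- < Se^2-. O^2- sits at position 6.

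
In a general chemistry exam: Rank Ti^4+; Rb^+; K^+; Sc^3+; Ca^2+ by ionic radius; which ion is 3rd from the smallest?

Tabulating Z and e⁻: Ti^4+ has 18 e⁻ (Z=22), Sc^3+ has 18 e⁻ (Z=21), Ca^2+ has 18 e⁻ (Z=20), K^+ has 18 e⁻ (Z=19), Rb^+ has 36 e⁻ (Z=37). Ti^4+ < Sc^3+ (both 18 e⁻, Z=22>21); Sc^3+ < Ca^2+ (both 18 e⁻, Z=21>20); Ca^2+ < K^+ (isoelectronic, higher Z=20 is smaller); K^+ < Rb^+ (same group, period 4 vs 5).
Full ascending order: Ti^4+ < Sc^3+ < Ca^2+ < K^+ < Rb^+. Counting from the smallest, position 3 is Ca^2+.

Ca^2+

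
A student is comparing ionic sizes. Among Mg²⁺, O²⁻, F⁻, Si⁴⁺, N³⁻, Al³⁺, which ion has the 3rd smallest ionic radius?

Mg²⁺

Isoelectronic series (10 e⁻ each). Size is set by nuclear charge: more protons means a smaller ion. Si⁴⁺ (Z=14), Al³⁺ (Z=13), Mg²⁺ (Z=12), F⁻ (Z=9), O²⁻ (Z=8), N³⁻ (Z=7).
That gives Si⁴⁺ < Al³⁺ < Mg²⁺ < F⁻ < O²⁻ < N³⁻. From the smallest end, number 3 is Mg²⁺.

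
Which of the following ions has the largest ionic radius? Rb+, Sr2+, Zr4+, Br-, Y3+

Isoelectronic series (36 e⁻ each). Size is set by nuclear charge: more protons means a smaller ion. Zr4+ (Z=40), Y3+ (Z=39), Sr2+ (Z=38), Rb+ (Z=37), Br- (Z=35).

Br-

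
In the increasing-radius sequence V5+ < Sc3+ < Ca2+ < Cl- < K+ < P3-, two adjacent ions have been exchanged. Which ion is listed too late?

K+

The pair Cl-, K+ is the wrong way round — K+ and Cl- share 18 electrons; the higher nuclear charge on K (Z=19) contracts it more, so K+ < Cl-. All other adjacent pairs agree with periodic trends, so K+ is the misplaced ion.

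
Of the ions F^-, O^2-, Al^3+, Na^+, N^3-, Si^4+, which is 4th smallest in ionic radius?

F^-

Isoelectronic series (10 e⁻ each). Size is set by nuclear charge: more protons means a smaller ion. Si^4+ (Z=14), Al^3+ (Z=13), Na^+ (Z=11), F^- (Z=9), O^2- (Z=8), N^3- (Z=7).
So the order is Si^4+ < Al^3+ < Na^+ < F^- < O^2- < N^3-; the 4th-smallest ion is F^-.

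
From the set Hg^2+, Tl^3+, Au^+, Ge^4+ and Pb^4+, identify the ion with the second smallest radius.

Tabulating Z and e⁻: Ge^4+ (Z=32, 28 e⁻), Pb^4+ (Z=82, 78 e⁻), Tl^3+ (Z=81, 78 e⁻), Hg^2+ (Z=80, 78 e⁻), Au^+ (Z=79, 78 e⁻). Ge^4+ < Pb^4+ (same group, period 4 vs 6); Pb^4+ < Tl^3+ (both 78 e⁻, Z=82>81); Tl^3+ < Hg^2+ (both 78 e⁻, Z=81>80); Hg^2+ < Au^+ (both 78 e⁻, Z=80>79).
Full ascending order: Ge^4+ < Pb^4+ < Tl^3+ < Hg^2+ < Au^+. Counting from the smallest, position 2 is Pb^4+.

Pb^4+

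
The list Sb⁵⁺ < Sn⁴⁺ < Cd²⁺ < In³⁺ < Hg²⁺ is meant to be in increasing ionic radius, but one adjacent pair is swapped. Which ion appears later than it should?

Compare adjacent ions: In³⁺ and Cd²⁺ share 46 electrons; the higher nuclear charge on In (Z=49) contracts it more, so In³⁺ < Cd²⁺ — yet in this increasing list Cd²⁺ sits before In³⁺. Nothing else is reversed, so In³⁺ should move one place to the left.

In³⁺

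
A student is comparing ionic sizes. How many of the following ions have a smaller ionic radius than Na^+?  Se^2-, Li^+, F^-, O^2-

1

Li^+ (Z=3, 2 e⁻), Na^+ (Z=11, 10 e⁻), F^- (Z=9, 10 e⁻), O^2- (Z=8, 10 e⁻), Se^2- (Z=34, 36 e⁻). Li^+ < Na^+ (same group, 1 shell fewer); Na^+ < F^- (both 10 e⁻, Z=11>9); F^- < O^2- (isoelectronic, higher Z=9 is smaller); O^2- < Se^2- (same group, period 2 vs 4).
Relative to Na^+, the ions that are smaller are Li^+. Count: 1.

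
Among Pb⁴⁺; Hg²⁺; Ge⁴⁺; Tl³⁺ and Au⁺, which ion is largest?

Au⁺

Work out protons and electrons: Ge⁴⁺ has 28 e⁻ (Z=32), Pb⁴⁺ has 78 e⁻ (Z=82), Tl³⁺ has 78 e⁻ (Z=81), Hg²⁺ has 78 e⁻ (Z=80), Au⁺ has 78 e⁻ (Z=79). Ge⁴⁺ < Pb⁴⁺ (same group, 2 shells fewer); Pb⁴⁺ < Tl³⁺ (isoelectronic, higher Z=82 is smaller); Tl³⁺ < Hg²⁺ (both 78 e⁻, Z=81>80); Hg²⁺ < Au⁺ (isoelectronic, higher Z=80 is smaller).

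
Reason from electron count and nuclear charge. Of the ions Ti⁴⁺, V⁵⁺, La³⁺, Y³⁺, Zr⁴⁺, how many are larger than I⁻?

0

First list Z and electron count for each: V⁵⁺ (Z=23, 18 e⁻), Ti⁴⁺ (Z=22, 18 e⁻), Zr⁴⁺ (Z=40, 36 e⁻), Y³⁺ (Z=39, 36 e⁻), La³⁺ (Z=57, 54 e⁻), I⁻ (Z=53, 54 e⁻). V⁵⁺ < Ti⁴⁺ (isoelectronic, higher Z=23 is smaller); Ti⁴⁺ < Zr⁴⁺ (same group, period 4 vs 5); Zr⁴⁺ < Y³⁺ (both 36 e⁻, Z=40>39); Y³⁺ < La³⁺ (same group, period 5 vs 6); La³⁺ < I⁻ (isoelectronic, higher Z=57 is smaller).
Overall: V⁵⁺ < Ti⁴⁺ < Zr⁴⁺ < Y³⁺ < La³⁺ < I⁻. I⁻ has 5 below it and 0 above. So 0 are larger.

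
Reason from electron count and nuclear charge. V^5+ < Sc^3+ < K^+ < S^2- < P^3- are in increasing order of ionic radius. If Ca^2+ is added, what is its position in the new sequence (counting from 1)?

3

Isoelectronic series (18 e⁻ each). Size is set by nuclear charge: more protons means a smaller ion. V^5+ (Z=23), Sc^3+ (Z=21), Ca^2+ (Z=20), K^+ (Z=19), S^2- (Z=16), P^3- (Z=15).
The complete sequence is V^5+ < Sc^3+ < Ca^2+ < K^+ < S^2- < P^3-. Ca^2+ sits at position 3.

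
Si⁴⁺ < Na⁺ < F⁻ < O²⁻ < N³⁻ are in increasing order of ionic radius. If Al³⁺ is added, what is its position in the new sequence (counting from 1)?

2

These species are isoelectronic with 10 electrons. The only difference is the number of protons: Si⁴⁺ (Z=14), Al³⁺ (Z=13), Na⁺ (Z=11), F⁻ (Z=9), O²⁻ (Z=8), N³⁻ (Z=7). The strongest nuclear pull (Si⁴⁺) gives the smallest ion.
Merged order: Si⁴⁺ < Al³⁺ < Na⁺ < F⁻ < O²⁻ < N³⁻ — Al³⁺ is number 2.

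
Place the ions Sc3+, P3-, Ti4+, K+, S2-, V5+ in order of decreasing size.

Isoelectronic series (18 e⁻ each). Size is set by nuclear charge: more protons means a smaller ion. V5+ (Z=23), Ti4+ (Z=22), Sc3+ (Z=21), K+ (Z=19), S2- (Z=16), P3- (Z=15).

P3- > S2- > K+ > Sc3+ > Ti4+ > V5+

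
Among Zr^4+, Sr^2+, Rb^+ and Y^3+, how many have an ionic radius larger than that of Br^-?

0

Isoelectronic series (36 e⁻ each). Size is set by nuclear charge: more protons means a smaller ion. Zr^4+ (Z=40), Y^3+ (Z=39), Sr^2+ (Z=38), Rb^+ (Z=37), Br^- (Z=35).
Overall: Zr^4+ < Y^3+ < Sr^2+ < Rb^+ < Br^-. Br^- has 4 below it and 0 above. That's 0.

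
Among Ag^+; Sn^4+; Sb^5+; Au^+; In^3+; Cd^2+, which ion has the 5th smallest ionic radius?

Work out protons and electrons: Sb^5+ has 46 e⁻ (Z=51), Sn^4+ has 46 e⁻ (Z=50), In^3+ has 46 e⁻ (Z=49), Cd^2+ has 46 e⁻ (Z=48), Ag^+ has 46 e⁻ (Z=47), Au^+ has 78 e⁻ (Z=79). Sb^5+ < Sn^4+ (both 46 e⁻, Z=51>50); Sn^4+ < In^3+ (isoelectronic, higher Z=50 is smaller); In^3+ < Cd^2+ (isoelectronic, higher Z=49 is smaller); Cd^2+ < Ag^+ (isoelectronic, higher Z=48 is smaller); Ag^+ < Au^+ (same group, period 5 vs 6).
Full ascending order: Sb^5+ < Sn^4+ < In^3+ < Cd^2+ < Ag^+ < Au^+. Counting from the smallest, position 5 is Ag^+.

Ag^+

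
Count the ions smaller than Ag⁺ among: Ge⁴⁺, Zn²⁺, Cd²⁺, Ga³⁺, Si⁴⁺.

5

Electron counts and nuclear charges: Si⁴⁺ has 10 e⁻ (Z=14), Ge⁴⁺ has 28 e⁻ (Z=32), Ga³⁺ has 28 e⁻ (Z=31), Zn²⁺ has 28 e⁻ (Z=30), Cd²⁺ has 46 e⁻ (Z=48), Ag⁺ has 46 e⁻ (Z=47). Si⁴⁺ < Ge⁴⁺ (same group, period 3 vs 4); Ge⁴⁺ < Ga³⁺ (both 28 e⁻, Z=32>31); Ga³⁺ < Zn²⁺ (both 28 e⁻, Z=31>30); Zn²⁺ < Cd²⁺ (same group, period 4 vs 5); Cd²⁺ < Ag⁺ (both 46 e⁻, Z=48>47).
Relative to Ag⁺, the ions that are smaller are Si⁴⁺, Ge⁴⁺, Ga³⁺, Zn²⁺, Cd²⁺. That's 5.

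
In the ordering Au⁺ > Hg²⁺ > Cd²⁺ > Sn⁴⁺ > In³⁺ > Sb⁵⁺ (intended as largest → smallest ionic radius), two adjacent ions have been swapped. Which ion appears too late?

Check each adjacent pair. Sn⁴⁺ and In³⁺ are reversed: Sn⁴⁺ and In³⁺ share 46 electrons; the higher nuclear charge on Sn (Z=50) contracts it more, so Sn⁴⁺ < In³⁺. No other neighbouring pair contradicts the periodic trends, so In³⁺ is the ion listed too late.

In³⁺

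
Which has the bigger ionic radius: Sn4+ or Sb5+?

Each ion has 46 electrons. The ranking follows nuclear charge in reverse — greater Z gives a smaller radius. Sb5+ (Z=51), Sn4+ (Z=50).

Sn4+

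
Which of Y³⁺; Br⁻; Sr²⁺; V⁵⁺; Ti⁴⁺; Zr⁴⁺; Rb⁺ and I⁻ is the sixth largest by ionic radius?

Zr⁴⁺

Tabulating Z and e⁻: V⁵⁺: 18 e⁻, Z=23, Ti⁴⁺: 18 e⁻, Z=22, Zr⁴⁺: 36 e⁻, Z=40, Y³⁺: 36 e⁻, Z=39, Sr²⁺: 36 e⁻, Z=38, Rb⁺: 36 e⁻, Z=37, Br⁻: 36 e⁻, Z=35, I⁻: 54 e⁻, Z=53. V⁵⁺ < Ti⁴⁺ (both 18 e⁻, Z=23>22); Ti⁴⁺ < Zr⁴⁺ (same group, 1 shell fewer); Zr⁴⁺ < Y³⁺ (isoelectronic, higher Z=40 is smaller); Y³⁺ < Sr²⁺ (isoelectronic, higher Z=39 is smaller); Sr²⁺ < Rb⁺ (both 36 e⁻, Z=38>37); Rb⁺ < Br⁻ (both 36 e⁻, Z=37>35); Br⁻ < I⁻ (same group, period 4 vs 5).
That gives V⁵⁺ < Ti⁴⁺ < Zr⁴⁺ < Y³⁺ < Sr²⁺ < Rb⁺ < Br⁻ < I⁻. From the largest end, number 6 is Zr⁴⁺.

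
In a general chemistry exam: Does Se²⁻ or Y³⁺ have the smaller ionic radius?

Y³⁺

Each ion has 36 electrons. The ranking follows nuclear charge in reverse — greater Z gives a smaller radius. Y³⁺ (Z=39), Se²⁻ (Z=34).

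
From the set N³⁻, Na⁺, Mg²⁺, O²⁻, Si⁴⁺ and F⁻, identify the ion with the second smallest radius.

Mg²⁺

Each ion has 10 electrons. The ranking follows nuclear charge in reverse — greater Z gives a smaller radius. Si⁴⁺ (Z=14), Mg²⁺ (Z=12), Na⁺ (Z=11), F⁻ (Z=9), O²⁻ (Z=8), N³⁻ (Z=7).
That gives Si⁴⁺ < Mg²⁺ < Na⁺ < F⁻ < O²⁻ < N³⁻. From the smallest end, number 2 is Mg²⁺.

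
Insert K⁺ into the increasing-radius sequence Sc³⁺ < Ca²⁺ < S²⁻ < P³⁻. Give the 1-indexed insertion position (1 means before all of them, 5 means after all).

3

These species are isoelectronic with 18 electrons. The only difference is the number of protons: Sc³⁺ (Z=21), Ca²⁺ (Z=20), K⁺ (Z=19), S²⁻ (Z=16), P³⁻ (Z=15). The strongest nuclear pull (Sc³⁺) gives the smallest ion.
Merged order: Sc³⁺ < Ca²⁺ < K⁺ < S²⁻ < P³⁻ — K⁺ is number 3.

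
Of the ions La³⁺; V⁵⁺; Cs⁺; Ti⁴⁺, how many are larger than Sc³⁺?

Tabulating Z and e⁻: V⁵⁺: 18 e⁻, Z=23, Ti⁴⁺: 18 e⁻, Z=22, Sc³⁺: 18 e⁻, Z=21, La³⁺: 54 e⁻, Z=57, Cs⁺: 54 e⁻, Z=55. V⁵⁺ < Ti⁴⁺ (isoelectronic, higher Z=23 is smaller); Ti⁴⁺ < Sc³⁺ (both 18 e⁻, Z=22>21); Sc³⁺ < La³⁺ (same group, 2 shells fewer); La³⁺ < Cs⁺ (isoelectronic, higher Z=57 is smaller).
Placing each against Sc³⁺: smaller — V⁵⁺, Ti⁴⁺; larger — La³⁺, Cs⁺. Count: 2.

2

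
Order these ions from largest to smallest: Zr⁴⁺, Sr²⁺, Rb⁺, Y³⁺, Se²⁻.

Se²⁻ > Rb⁺ > Sr²⁺ > Y³⁺ > Zr⁴⁺

All of these have 36 electrons (isoelectronic). With the same electron cloud, the ion with the most protons pulls it in tightest. Nuclear charges: Zr⁴⁺ (Z=40), Y³⁺ (Z=39), Sr²⁺ (Z=38), Rb⁺ (Z=37), Se²⁻ (Z=34). Highest Z is smallest.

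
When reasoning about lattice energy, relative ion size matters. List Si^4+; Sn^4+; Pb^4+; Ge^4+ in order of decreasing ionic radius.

These ions sit in one column with identical charge. Each step down the periodic table adds a principal shell, increasing the radius.

Pb^4+ > Sn^4+ > Ge^4+ > Si^4+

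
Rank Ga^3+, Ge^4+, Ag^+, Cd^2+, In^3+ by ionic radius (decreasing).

Ag^+ > Cd^2+ > In^3+ > Ga^3+ > Ge^4+

First list Z and electron count for each: Ge^4+: 28 e⁻, Z=32, Ga^3+: 28 e⁻, Z=31, In^3+: 46 e⁻, Z=49, Cd^2+: 46 e⁻, Z=48, Ag^+: 46 e⁻, Z=47. Ge^4+ < Ga^3+ (isoelectronic, higher Z=32 is smaller); Ga^3+ < In^3+ (same group, 1 shell fewer); In^3+ < Cd^2+ (both 46 e⁻, Z=49>48); Cd^2+ < Ag^+ (both 46 e⁻, Z=48>47).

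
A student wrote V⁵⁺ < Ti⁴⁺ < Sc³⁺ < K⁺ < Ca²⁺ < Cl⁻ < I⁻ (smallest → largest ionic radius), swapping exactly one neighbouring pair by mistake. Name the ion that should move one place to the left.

Ca²⁺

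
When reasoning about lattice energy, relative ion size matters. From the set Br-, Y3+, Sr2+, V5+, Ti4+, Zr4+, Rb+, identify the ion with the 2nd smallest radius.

V5+: 18 e⁻, Z=23, Ti4+: 18 e⁻, Z=22, Zr4+: 36 e⁻, Z=40, Y3+: 36 e⁻, Z=39, Sr2+: 36 e⁻, Z=38, Rb+: 36 e⁻, Z=37, Br-: 36 e⁻, Z=35. V5+ < Ti4+ (isoelectronic, higher Z=23 is smaller); Ti4+ < Zr4+ (same group, 1 shell fewer); Zr4+ < Y3+ (isoelectronic, higher Z=40 is smaller); Y3+ < Sr2+ (isoelectronic, higher Z=39 is smaller); Sr2+ < Rb+ (isoelectronic, higher Z=38 is smaller); Rb+ < Br- (both 36 e⁻, Z=37>35).
Full ascending order: V5+ < Ti4+ < Zr4+ < Y3+ < Sr2+ < Rb+ < Br-. Counting from the smallest, position 2 is Ti4+.

Ti4+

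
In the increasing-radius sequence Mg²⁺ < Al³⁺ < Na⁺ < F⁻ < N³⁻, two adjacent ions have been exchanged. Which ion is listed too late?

Al³⁺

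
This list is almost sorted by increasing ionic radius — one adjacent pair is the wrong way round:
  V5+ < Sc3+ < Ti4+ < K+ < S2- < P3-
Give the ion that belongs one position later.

Sc3+

The pair Sc3+, Ti4+ is the wrong way round — both have 18 electrons but Z(Ti)=22 > Z(Sc)=21, so Ti4+ should be the smaller of the two. All other adjacent pairs agree with periodic trends, so Sc3+ is the misplaced ion.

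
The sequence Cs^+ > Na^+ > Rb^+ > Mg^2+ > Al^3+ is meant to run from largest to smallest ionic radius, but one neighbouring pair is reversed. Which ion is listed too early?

Na^+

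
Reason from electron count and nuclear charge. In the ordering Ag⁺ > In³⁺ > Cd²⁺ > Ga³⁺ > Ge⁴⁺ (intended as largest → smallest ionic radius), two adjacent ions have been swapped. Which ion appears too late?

Cd²⁺

The pair In³⁺, Cd²⁺ is the wrong way round — In³⁺ and Cd²⁺ share 46 electrons; the higher nuclear charge on In (Z=49) contracts it more, so In³⁺ < Cd²⁺. All other adjacent pairs agree with periodic trends, so Cd²⁺ is the misplaced ion.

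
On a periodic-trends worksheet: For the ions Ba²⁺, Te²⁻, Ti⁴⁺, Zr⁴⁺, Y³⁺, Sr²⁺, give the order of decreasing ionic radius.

First list Z and electron count for each: Ti⁴⁺ (Z=22, 18 e⁻), Zr⁴⁺ (Z=40, 36 e⁻), Y³⁺ (Z=39, 36 e⁻), Sr²⁺ (Z=38, 36 e⁻), Ba²⁺ (Z=56, 54 e⁻), Te²⁻ (Z=52, 54 e⁻). Ti⁴⁺ < Zr⁴⁺ (same group, period 4 vs 5); Zr⁴⁺ < Y³⁺ (isoelectronic, higher Z=40 is smaller); Y³⁺ < Sr²⁺ (isoelectronic, higher Z=39 is smaller); Sr²⁺ < Ba²⁺ (same group, period 5 vs 6); Ba²⁺ < Te²⁻ (both 54 e⁻, Z=56>52).

Te²⁻ > Ba²⁺ > Sr²⁺ > Y³⁺ > Zr⁴⁺ > Ti⁴⁺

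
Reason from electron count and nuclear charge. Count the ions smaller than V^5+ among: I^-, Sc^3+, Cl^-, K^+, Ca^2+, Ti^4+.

0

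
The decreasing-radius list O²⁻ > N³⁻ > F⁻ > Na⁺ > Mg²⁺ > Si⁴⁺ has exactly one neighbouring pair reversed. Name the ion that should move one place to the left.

Check each adjacent pair. O²⁻ and N³⁻ are reversed: both have 10 electrons but Z(O)=8 > Z(N)=7, so O²⁻ should be the smaller of the two. No other neighbouring pair contradicts the periodic trends, so N³⁻ is the ion listed too late.

N³⁻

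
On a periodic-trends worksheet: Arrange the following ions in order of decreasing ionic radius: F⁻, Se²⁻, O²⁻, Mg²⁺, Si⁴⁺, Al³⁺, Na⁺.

First list Z and electron count for each: Si⁴⁺ has 10 e⁻ (Z=14), Al³⁺ has 10 e⁻ (Z=13), Mg²⁺ has 10 e⁻ (Z=12), Na⁺ has 10 e⁻ (Z=11), F⁻ has 10 e⁻ (Z=9), O²⁻ has 10 e⁻ (Z=8), Se²⁻ has 36 e⁻ (Z=34). Si⁴⁺ < Al³⁺ (both 10 e⁻, Z=14>13); Al³⁺ < Mg²⁺ (both 10 e⁻, Z=13>12); Mg²⁺ < Na⁺ (both 10 e⁻, Z=12>11); Na⁺ < F⁻ (isoelectronic, higher Z=11 is smaller); F⁻ < O²⁻ (both 10 e⁻, Z=9>8); O²⁻ < Se²⁻ (same group, 2 shells fewer).

Se²⁻ > O²⁻ > F⁻ > Na⁺ > Mg²⁺ > Al³⁺ > Si⁴⁺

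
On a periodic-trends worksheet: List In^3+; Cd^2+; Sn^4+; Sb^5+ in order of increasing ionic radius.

Isoelectronic series (46 e⁻ each). Size is set by nuclear charge: more protons means a smaller ion. Sb^5+ (Z=51), Sn^4+ (Z=50), In^3+ (Z=49), Cd^2+ (Z=48).

Sb^5+ < Sn^4+ < In^3+ < Cd^2+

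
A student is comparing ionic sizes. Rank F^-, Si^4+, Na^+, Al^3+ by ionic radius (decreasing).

F^- > Na^+ > Al^3+ > Si^4+

Each ion has 10 electrons. The ranking follows nuclear charge in reverse — greater Z gives a smaller radius. Si^4+ (Z=14), Al^3+ (Z=13), Na^+ (Z=11), F^- (Z=9).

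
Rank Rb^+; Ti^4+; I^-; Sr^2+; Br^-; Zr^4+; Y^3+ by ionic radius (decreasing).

I^- > Br^- > Rb^+ > Sr^2+ > Y^3+ > Zr^4+ > Ti^4+

Tabulating Z and e⁻: Ti^4+ has 18 e⁻ (Z=22), Zr^4+ has 36 e⁻ (Z=40), Y^3+ has 36 e⁻ (Z=39), Sr^2+ has 36 e⁻ (Z=38), Rb^+ has 36 e⁻ (Z=37), Br^- has 36 e⁻ (Z=35), I^- has 54 e⁻ (Z=53). Ti^4+ < Zr^4+ (same group, period 4 vs 5); Zr^4+ < Y^3+ (isoelectronic, higher Z=40 is smaller); Y^3+ < Sr^2+ (isoelectronic, higher Z=39 is smaller); Sr^2+ < Rb^+ (both 36 e⁻, Z=38>37); Rb^+ < Br^- (both 36 e⁻, Z=37>35); Br^- < I^- (same group, 1 shell fewer).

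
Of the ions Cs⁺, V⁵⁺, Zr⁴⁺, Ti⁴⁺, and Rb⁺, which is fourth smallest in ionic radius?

Rb⁺

Work out protons and electrons: V⁵⁺ has 18 e⁻ (Z=23), Ti⁴⁺ has 18 e⁻ (Z=22), Zr⁴⁺ has 36 e⁻ (Z=40), Rb⁺ has 36 e⁻ (Z=37), Cs⁺ has 54 e⁻ (Z=55). V⁵⁺ < Ti⁴⁺ (isoelectronic, higher Z=23 is smaller); Ti⁴⁺ < Zr⁴⁺ (same group, 1 shell fewer); Zr⁴⁺ < Rb⁺ (isoelectronic, higher Z=40 is smaller); Rb⁺ < Cs⁺ (same group, 1 shell fewer).
Ordering: V⁵⁺ < Ti⁴⁺ < Zr⁴⁺ < Rb⁺ < Cs⁺. The fourth smallest is Rb⁺.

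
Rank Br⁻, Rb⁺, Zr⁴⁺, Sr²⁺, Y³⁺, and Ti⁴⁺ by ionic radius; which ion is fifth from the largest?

Ti⁴⁺ has 18 e⁻ (Z=22), Zr⁴⁺ has 36 e⁻ (Z=40), Y³⁺ has 36 e⁻ (Z=39), Sr²⁺ has 36 e⁻ (Z=38), Rb⁺ has 36 e⁻ (Z=37), Br⁻ has 36 e⁻ (Z=35). Ti⁴⁺ < Zr⁴⁺ (same group, 1 shell fewer); Zr⁴⁺ < Y³⁺ (isoelectronic, higher Z=40 is smaller); Y³⁺ < Sr²⁺ (isoelectronic, higher Z=39 is smaller); Sr²⁺ < Rb⁺ (isoelectronic, higher Z=38 is smaller); Rb⁺ < Br⁻ (isoelectronic, higher Z=37 is smaller).
That gives Ti⁴⁺ < Zr⁴⁺ < Y³⁺ < Sr²⁺ < Rb⁺ < Br⁻. From the largest end, number 5 is Zr⁴⁺.

Zr⁴⁺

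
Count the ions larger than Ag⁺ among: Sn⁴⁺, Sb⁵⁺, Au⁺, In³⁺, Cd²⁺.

Electron counts and nuclear charges: Sb⁵⁺ (Z=51, 46 e⁻), Sn⁴⁺ (Z=50, 46 e⁻), In³⁺ (Z=49, 46 e⁻), Cd²⁺ (Z=48, 46 e⁻), Ag⁺ (Z=47, 46 e⁻), Au⁺ (Z=79, 78 e⁻). Sb⁵⁺ < Sn⁴⁺ (both 46 e⁻, Z=51>50); Sn⁴⁺ < In³⁺ (isoelectronic, higher Z=50 is smaller); In³⁺ < Cd²⁺ (both 46 e⁻, Z=49>48); Cd²⁺ < Ag⁺ (isoelectronic, higher Z=48 is smaller); Ag⁺ < Au⁺ (same group, 1 shell fewer).
Relative to Ag⁺, the ions that are larger are Au⁺. Count: 1.

1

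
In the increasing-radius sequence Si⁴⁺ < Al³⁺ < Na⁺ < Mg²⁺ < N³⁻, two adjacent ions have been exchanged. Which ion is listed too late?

Mg²⁺

The pair Na⁺, Mg²⁺ is the wrong way round — both have 10 electrons but Z(Mg)=12 > Z(Na)=11, so Mg²⁺ should be the smaller of the two. All other adjacent pairs agree with periodic trends, so Mg²⁺ is the misplaced ion.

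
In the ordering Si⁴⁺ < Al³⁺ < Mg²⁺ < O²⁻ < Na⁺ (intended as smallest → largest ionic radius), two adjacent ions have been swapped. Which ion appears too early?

Compare adjacent ions: they are isoelectronic (10 e⁻) and Na has more protons than O (11 vs 8), making Na⁺ smaller — yet in this increasing list O²⁻ sits before Na⁺. Nothing else is reversed, so O²⁻ should move one place to the right.

O²⁻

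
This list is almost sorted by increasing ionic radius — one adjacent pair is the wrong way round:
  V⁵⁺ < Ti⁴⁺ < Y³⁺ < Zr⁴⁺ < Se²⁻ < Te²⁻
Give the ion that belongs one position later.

Y³⁺

The pair Y³⁺, Zr⁴⁺ is the wrong way round — they are isoelectronic (36 e⁻) and Zr has more protons than Y (40 vs 39), making Zr⁴⁺ smaller. All other adjacent pairs agree with periodic trends, so Y³⁺ is the misplaced ion.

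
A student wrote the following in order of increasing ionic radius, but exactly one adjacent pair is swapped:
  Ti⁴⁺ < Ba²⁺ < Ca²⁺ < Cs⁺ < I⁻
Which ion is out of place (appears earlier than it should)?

Ba²⁺

Compare adjacent ions: both in group 2 with the same charge; Ca²⁺ (period 4) has the smaller radius — yet in this increasing list Ba²⁺ sits before Ca²⁺. Nothing else is reversed, so Ba²⁺ should move one place to the right.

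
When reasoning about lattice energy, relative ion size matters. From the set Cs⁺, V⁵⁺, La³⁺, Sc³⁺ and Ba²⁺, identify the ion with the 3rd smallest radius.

La³⁺

Tabulating Z and e⁻: V⁵⁺: 18 e⁻, Z=23, Sc³⁺: 18 e⁻, Z=21, La³⁺: 54 e⁻, Z=57, Ba²⁺: 54 e⁻, Z=56, Cs⁺: 54 e⁻, Z=55. V⁵⁺ < Sc³⁺ (both 18 e⁻, Z=23>21); Sc³⁺ < La³⁺ (same group, 2 shells fewer); La³⁺ < Ba²⁺ (both 54 e⁻, Z=57>56); Ba²⁺ < Cs⁺ (both 54 e⁻, Z=56>55).
Full ascending order: V⁵⁺ < Sc³⁺ < La³⁺ < Ba²⁺ < Cs⁺. Counting from the smallest, position 3 is La³⁺.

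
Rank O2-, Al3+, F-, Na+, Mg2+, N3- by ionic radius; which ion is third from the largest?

These species are isoelectronic with 10 electrons. The only difference is the number of protons: Al3+ (Z=13), Mg2+ (Z=12), Na+ (Z=11), F- (Z=9), O2- (Z=8), N3- (Z=7). The strongest nuclear pull (Al3+) gives the smallest ion.
Full ascending order: Al3+ < Mg2+ < Na+ < F- < O2- < N3-. Counting from the largest, position 3 is F-.

F-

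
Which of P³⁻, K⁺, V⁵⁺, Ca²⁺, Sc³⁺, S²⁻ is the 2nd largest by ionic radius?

Each ion has 18 electrons. The ranking follows nuclear charge in reverse — greater Z gives a smaller radius. V⁵⁺ (Z=23), Sc³⁺ (Z=21), Ca²⁺ (Z=20), K⁺ (Z=19), S²⁻ (Z=16), P³⁻ (Z=15).
So the order is V⁵⁺ < Sc³⁺ < Ca²⁺ < K⁺ < S²⁻ < P³⁻; the 2nd-largest ion is S²⁻.

S²⁻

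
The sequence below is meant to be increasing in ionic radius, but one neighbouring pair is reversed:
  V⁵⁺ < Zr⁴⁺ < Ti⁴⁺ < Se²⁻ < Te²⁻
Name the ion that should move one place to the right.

Check each adjacent pair. Zr⁴⁺ and Ti⁴⁺ are reversed: Ti⁴⁺ and Zr⁴⁺ are in one column with the same charge; the lighter period-4 ion has one fewer shell and is smaller. No other neighbouring pair contradicts the periodic trends, so Zr⁴⁺ is the ion listed too early.

Zr⁴⁺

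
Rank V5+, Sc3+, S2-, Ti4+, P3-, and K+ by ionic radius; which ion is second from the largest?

These species are isoelectronic with 18 electrons. The only difference is the number of protons: V5+ (Z=23), Ti4+ (Z=22), Sc3+ (Z=21), K+ (Z=19), S2- (Z=16), P3- (Z=15). The strongest nuclear pull (V5+) gives the smallest ion.
Full ascending order: V5+ < Ti4+ < Sc3+ < K+ < S2- < P3-. Counting from the largest, position 2 is S2-.

S2-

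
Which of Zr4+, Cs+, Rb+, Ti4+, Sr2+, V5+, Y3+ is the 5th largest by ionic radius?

Work out protons and electrons: V5+ has 18 e⁻ (Z=23), Ti4+ has 18 e⁻ (Z=22), Zr4+ has 36 e⁻ (Z=40), Y3+ has 36 e⁻ (Z=39), Sr2+ has 36 e⁻ (Z=38), Rb+ has 36 e⁻ (Z=37), Cs+ has 54 e⁻ (Z=55). V5+ < Ti4+ (both 18 e⁻, Z=23>22); Ti4+ < Zr4+ (same group, period 4 vs 5); Zr4+ < Y3+ (isoelectronic, higher Z=40 is smaller); Y3+ < Sr2+ (both 36 e⁻, Z=39>38); Sr2+ < Rb+ (isoelectronic, higher Z=38 is smaller); Rb+ < Cs+ (same group, period 5 vs 6).
So the order is V5+ < Ti4+ < Zr4+ < Y3+ < Sr2+ < Rb+ < Cs+; the 5th-largest ion is Zr4+.

Zr4+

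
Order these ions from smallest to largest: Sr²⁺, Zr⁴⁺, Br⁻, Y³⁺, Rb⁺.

Zr⁴⁺ < Y³⁺ < Sr²⁺ < Rb⁺ < Br⁻

Isoelectronic series (36 e⁻ each). Size is set by nuclear charge: more protons means a smaller ion. Zr⁴⁺ (Z=40), Y³⁺ (Z=39), Sr²⁺ (Z=38), Rb⁺ (Z=37), Br⁻ (Z=35).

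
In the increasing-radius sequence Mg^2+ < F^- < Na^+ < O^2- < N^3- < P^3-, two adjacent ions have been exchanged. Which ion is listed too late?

Na^+

Compare adjacent ions: both have 10 electrons but Z(Na)=11 > Z(F)=9, so Na^+ should be the smaller of the two — yet in this increasing list F^- sits before Na^+. Nothing else is reversed, so Na^+ should move one place to the left.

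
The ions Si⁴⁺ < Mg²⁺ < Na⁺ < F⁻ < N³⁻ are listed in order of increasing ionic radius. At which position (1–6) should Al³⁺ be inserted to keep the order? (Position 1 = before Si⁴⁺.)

2

Isoelectronic series (10 e⁻ each). Size is set by nuclear charge: more protons means a smaller ion. Si⁴⁺ (Z=14), Al³⁺ (Z=13), Mg²⁺ (Z=12), Na⁺ (Z=11), F⁻ (Z=9), N³⁻ (Z=7).
With Al³⁺ included the full order is Si⁴⁺ < Al³⁺ < Mg²⁺ < Na⁺ < F⁻ < N³⁻, so it takes position 2.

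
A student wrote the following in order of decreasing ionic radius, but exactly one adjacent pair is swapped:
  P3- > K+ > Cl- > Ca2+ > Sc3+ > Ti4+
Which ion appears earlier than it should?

K+

The pair K+, Cl- is the wrong way round — both have 18 electrons but Z(K)=19 > Z(Cl)=17, so K+ should be the smaller of the two. All other adjacent pairs agree with periodic trends, so K+ is the misplaced ion.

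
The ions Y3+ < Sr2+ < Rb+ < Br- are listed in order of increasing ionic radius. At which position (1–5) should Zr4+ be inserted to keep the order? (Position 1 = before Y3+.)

All of these have 36 electrons (isoelectronic). With the same electron cloud, the ion with the most protons pulls it in tightest. Nuclear charges: Zr4+ (Z=40), Y3+ (Z=39), Sr2+ (Z=38), Rb+ (Z=37), Br- (Z=35). Highest Z is smallest.
Putting Zr4+ in gives Zr4+ < Y3+ < Sr2+ < Rb+ < Br-; it lands at slot 1.

1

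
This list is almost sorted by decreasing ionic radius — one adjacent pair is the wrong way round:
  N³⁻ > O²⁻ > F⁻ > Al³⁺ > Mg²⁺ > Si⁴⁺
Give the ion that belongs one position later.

Al³⁺

Scanning neighbour by neighbour, only Al³⁺/Mg²⁺ violates a trend: Al³⁺ and Mg²⁺ share 10 electrons; the higher nuclear charge on Al (Z=13) contracts it more, so Al³⁺ < Mg²⁺. That makes Al³⁺ the one sitting a position early relative to where it belongs.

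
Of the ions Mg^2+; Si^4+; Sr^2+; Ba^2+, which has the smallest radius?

Si^4+

First list Z and electron count for each: Si^4+ (Z=14, 10 e⁻), Mg^2+ (Z=12, 10 e⁻), Sr^2+ (Z=38, 36 e⁻), Ba^2+ (Z=56, 54 e⁻). Si^4+ < Mg^2+ (both 10 e⁻, Z=14>12); Mg^2+ < Sr^2+ (same group, 2 shells fewer); Sr^2+ < Ba^2+ (same group, period 5 vs 6).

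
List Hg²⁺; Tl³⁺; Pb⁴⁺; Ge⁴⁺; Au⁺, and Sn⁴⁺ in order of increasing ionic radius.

Ge⁴⁺ < Sn⁴⁺ < Pb⁴⁺ < Tl³⁺ < Hg²⁺ < Au⁺

Electron counts and nuclear charges: Ge⁴⁺ has 28 e⁻ (Z=32), Sn⁴⁺ has 46 e⁻ (Z=50), Pb⁴⁺ has 78 e⁻ (Z=82), Tl³⁺ has 78 e⁻ (Z=81), Hg²⁺ has 78 e⁻ (Z=80), Au⁺ has 78 e⁻ (Z=79). Ge⁴⁺ < Sn⁴⁺ (same group, 1 shell fewer); Sn⁴⁺ < Pb⁴⁺ (same group, period 5 vs 6); Pb⁴⁺ < Tl³⁺ (both 78 e⁻, Z=82>81); Tl³⁺ < Hg²⁺ (isoelectronic, higher Z=81 is smaller); Hg²⁺ < Au⁺ (both 78 e⁻, Z=80>79).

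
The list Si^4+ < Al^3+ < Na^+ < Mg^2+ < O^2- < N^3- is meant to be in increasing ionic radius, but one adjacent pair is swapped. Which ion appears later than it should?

The pair Na^+, Mg^2+ is the wrong way round — Mg^2+ and Na^+ share 10 electrons; the higher nuclear charge on Mg (Z=12) contracts it more, so Mg^2+ < Na^+. All other adjacent pairs agree with periodic trends, so Mg^2+ is the misplaced ion.

Mg^2+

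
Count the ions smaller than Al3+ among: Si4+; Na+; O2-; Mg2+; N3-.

Isoelectronic series (10 e⁻ each). Size is set by nuclear charge: more protons means a smaller ion. Si4+ (Z=14), Al3+ (Z=13), Mg2+ (Z=12), Na+ (Z=11), O2- (Z=8), N3- (Z=7).
Overall: Si4+ < Al3+ < Mg2+ < Na+ < O2- < N3-. Al3+ has 1 below it and 4 above. That's 1.

1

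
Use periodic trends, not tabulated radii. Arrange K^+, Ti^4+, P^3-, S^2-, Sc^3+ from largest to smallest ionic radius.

Isoelectronic series (18 e⁻ each). Size is set by nuclear charge: more protons means a smaller ion. Ti^4+ (Z=22), Sc^3+ (Z=21), K^+ (Z=19), S^2- (Z=16), P^3- (Z=15).

P^3- > S^2- > K^+ > Sc^3+ > Ti^4+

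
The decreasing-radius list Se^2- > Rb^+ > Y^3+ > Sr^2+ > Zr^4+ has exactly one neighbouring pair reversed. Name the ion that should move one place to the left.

The pair Y^3+, Sr^2+ is the wrong way round — they are isoelectronic (36 e⁻) and Y has more protons than Sr (39 vs 38), making Y^3+ smaller. All other adjacent pairs agree with periodic trends, so Sr^2+ is the misplaced ion.

Sr^2+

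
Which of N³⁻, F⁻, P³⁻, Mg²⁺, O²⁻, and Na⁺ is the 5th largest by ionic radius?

Na⁺

First list Z and electron count for each: Mg²⁺: 10 e⁻, Z=12, Na⁺: 10 e⁻, Z=11, F⁻: 10 e⁻, Z=9, O²⁻: 10 e⁻, Z=8, N³⁻: 10 e⁻, Z=7, P³⁻: 18 e⁻, Z=15. Mg²⁺ < Na⁺ (isoelectronic, higher Z=12 is smaller); Na⁺ < F⁻ (isoelectronic, higher Z=11 is smaller); F⁻ < O²⁻ (isoelectronic, higher Z=9 is smaller); O²⁻ < N³⁻ (both 10 e⁻, Z=8>7); N³⁻ < P³⁻ (same group, period 2 vs 3).
That gives Mg²⁺ < Na⁺ < F⁻ < O²⁻ < N³⁻ < P³⁻. From the largest end, number 5 is Na⁺.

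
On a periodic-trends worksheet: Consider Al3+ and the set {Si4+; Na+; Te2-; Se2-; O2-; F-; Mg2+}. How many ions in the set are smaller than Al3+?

Electron counts and nuclear charges: Si4+ has 10 e⁻ (Z=14), Al3+ has 10 e⁻ (Z=13), Mg2+ has 10 e⁻ (Z=12), Na+ has 10 e⁻ (Z=11), F- has 10 e⁻ (Z=9), O2- has 10 e⁻ (Z=8), Se2- has 36 e⁻ (Z=34), Te2- has 54 e⁻ (Z=52). Si4+ < Al3+ (both 10 e⁻, Z=14>13); Al3+ < Mg2+ (both 10 e⁻, Z=13>12); Mg2+ < Na+ (isoelectronic, higher Z=12 is smaller); Na+ < F- (isoelectronic, higher Z=11 is smaller); F- < O2- (isoelectronic, higher Z=9 is smaller); O2- < Se2- (same group, 2 shells fewer); Se2- < Te2- (same group, period 4 vs 5).
Relative to Al3+, the ions that are smaller are Si4+. So 1 is smaller.

1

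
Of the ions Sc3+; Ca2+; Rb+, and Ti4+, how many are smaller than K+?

Electron counts and nuclear charges: Ti4+: 18 e⁻, Z=22, Sc3+: 18 e⁻, Z=21, Ca2+: 18 e⁻, Z=20, K+: 18 e⁻, Z=19, Rb+: 36 e⁻, Z=37. Ti4+ < Sc3+ (both 18 e⁻, Z=22>21); Sc3+ < Ca2+ (both 18 e⁻, Z=21>20); Ca2+ < K+ (isoelectronic, higher Z=20 is smaller); K+ < Rb+ (same group, 1 shell fewer).
Relative to K+, the ions that are smaller are Ti4+, Sc3+, Ca2+. Count: 3.

3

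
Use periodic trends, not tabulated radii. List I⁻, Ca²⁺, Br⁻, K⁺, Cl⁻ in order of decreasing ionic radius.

Tabulating Z and e⁻: Ca²⁺ (Z=20, 18 e⁻), K⁺ (Z=19, 18 e⁻), Cl⁻ (Z=17, 18 e⁻), Br⁻ (Z=35, 36 e⁻), I⁻ (Z=53, 54 e⁻). Ca²⁺ < K⁺ (isoelectronic, higher Z=20 is smaller); K⁺ < Cl⁻ (isoelectronic, higher Z=19 is smaller); Cl⁻ < Br⁻ (same group, period 3 vs 4); Br⁻ < I⁻ (same group, period 4 vs 5).

I⁻ > Br⁻ > Cl⁻ > K⁺ > Ca²⁺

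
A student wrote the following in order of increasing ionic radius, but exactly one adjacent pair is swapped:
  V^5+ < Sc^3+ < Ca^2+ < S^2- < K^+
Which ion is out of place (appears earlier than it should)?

The pair S^2-, K^+ is the wrong way round — they are isoelectronic (18 e⁻) and K has more protons than S (19 vs 16), making K^+ smaller. All other adjacent pairs agree with periodic trends, so S^2- is the misplaced ion.

S^2-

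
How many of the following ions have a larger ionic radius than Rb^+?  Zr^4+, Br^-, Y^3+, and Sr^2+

1

Each ion has 36 electrons. The ranking follows nuclear charge in reverse — greater Z gives a smaller radius. Zr^4+ (Z=40), Y^3+ (Z=39), Sr^2+ (Z=38), Rb^+ (Z=37), Br^- (Z=35).
Overall: Zr^4+ < Y^3+ < Sr^2+ < Rb^+ < Br^-. Rb^+ has 3 below it and 1 above. So 1 is larger.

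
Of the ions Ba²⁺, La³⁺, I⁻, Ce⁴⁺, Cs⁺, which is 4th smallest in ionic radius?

Cs⁺

These species are isoelectronic with 54 electrons. The only difference is the number of protons: Ce⁴⁺ (Z=58), La³⁺ (Z=57), Ba²⁺ (Z=56), Cs⁺ (Z=55), I⁻ (Z=53). The strongest nuclear pull (Ce⁴⁺) gives the smallest ion.
That gives Ce⁴⁺ < La³⁺ < Ba²⁺ < Cs⁺ < I⁻. From the smallest end, number 4 is Cs⁺.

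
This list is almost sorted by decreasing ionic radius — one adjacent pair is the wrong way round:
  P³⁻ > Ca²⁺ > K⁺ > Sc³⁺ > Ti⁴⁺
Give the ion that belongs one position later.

Compare adjacent ions: Ca²⁺ and K⁺ share 18 electrons; the higher nuclear charge on Ca (Z=20) contracts it more, so Ca²⁺ < K⁺ — yet in this decreasing list Ca²⁺ sits before K⁺. Nothing else is reversed, so Ca²⁺ should move one place to the right.

Ca²⁺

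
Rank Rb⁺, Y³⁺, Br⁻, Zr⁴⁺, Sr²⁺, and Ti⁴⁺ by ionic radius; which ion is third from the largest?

Electron counts and nuclear charges: Ti⁴⁺ (Z=22, 18 e⁻), Zr⁴⁺ (Z=40, 36 e⁻), Y³⁺ (Z=39, 36 e⁻), Sr²⁺ (Z=38, 36 e⁻), Rb⁺ (Z=37, 36 e⁻), Br⁻ (Z=35, 36 e⁻). Ti⁴⁺ < Zr⁴⁺ (same group, period 4 vs 5); Zr⁴⁺ < Y³⁺ (isoelectronic, higher Z=40 is smaller); Y³⁺ < Sr²⁺ (isoelectronic, higher Z=39 is smaller); Sr²⁺ < Rb⁺ (both 36 e⁻, Z=38>37); Rb⁺ < Br⁻ (both 36 e⁻, Z=37>35).
So the order is Ti⁴⁺ < Zr⁴⁺ < Y³⁺ < Sr²⁺ < Rb⁺ < Br⁻; the 3rd-largest ion is Sr²⁺.

Sr²⁺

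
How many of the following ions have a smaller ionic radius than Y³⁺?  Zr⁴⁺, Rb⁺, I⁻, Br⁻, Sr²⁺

Tabulating Z and e⁻: Zr⁴⁺ has 36 e⁻ (Z=40), Y³⁺ has 36 e⁻ (Z=39), Sr²⁺ has 36 e⁻ (Z=38), Rb⁺ has 36 e⁻ (Z=37), Br⁻ has 36 e⁻ (Z=35), I⁻ has 54 e⁻ (Z=53). Zr⁴⁺ < Y³⁺ (isoelectronic, higher Z=40 is smaller); Y³⁺ < Sr²⁺ (isoelectronic, higher Z=39 is smaller); Sr²⁺ < Rb⁺ (both 36 e⁻, Z=38>37); Rb⁺ < Br⁻ (both 36 e⁻, Z=37>35); Br⁻ < I⁻ (same group, period 4 vs 5).
Ordering all of them (including Y³⁺) by radius gives Zr⁴⁺ < Y³⁺ < Sr²⁺ < Rb⁺ < Br⁻ < I⁻. That's 1.

1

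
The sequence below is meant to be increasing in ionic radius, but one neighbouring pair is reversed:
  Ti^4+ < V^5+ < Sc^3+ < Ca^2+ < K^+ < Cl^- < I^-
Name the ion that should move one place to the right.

Ti^4+

The pair Ti^4+, V^5+ is the wrong way round — V^5+ and Ti^4+ share 18 electrons; the higher nuclear charge on V (Z=23) contracts it more, so V^5+ < Ti^4+. All other adjacent pairs agree with periodic trends, so Ti^4+ is the misplaced ion.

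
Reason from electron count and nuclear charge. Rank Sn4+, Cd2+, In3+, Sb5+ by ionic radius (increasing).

Isoelectronic series (46 e⁻ each). Size is set by nuclear charge: more protons means a smaller ion. Sb5+ (Z=51), Sn4+ (Z=50), In3+ (Z=49), Cd2+ (Z=48).

Sb5+ < Sn4+ < In3+ < Cd2+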